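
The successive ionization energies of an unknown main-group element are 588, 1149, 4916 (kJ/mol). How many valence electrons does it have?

Look for the largest jump between consecutive ionization energies: IE3/IE2 ≈ 4.3, far larger than any earlier ratio.
That jump marks the point where a core electron is being removed. So the atom has 2 valence electrons.

2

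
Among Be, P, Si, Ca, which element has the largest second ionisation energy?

Consider each +1 ion: Be⁺ still has 1 valence electron; P⁺ still has 4 valence electrons; Si⁺ still has 3 valence electrons; Ca⁺ still has 1 valence electron.
All are still removing valence electrons, so compare the +1 ions as you would atoms: IE_2 generally rises across a period (higher Z_eff) and falls down a group (larger shell), subject to the usual subshell exceptions.
Valence configurations: Be⁺ [He]2s¹, P⁺ [Ne]3s²3p², Si⁺ [Ne]3s²3p¹, Ca⁺ [Ar]4s¹.
Tabulated IE_2 (kJ/mol): Be 1757, P 1907, Si 1577, Ca 1145.
So the second ionization energies run Ca < Si < Be < P.

P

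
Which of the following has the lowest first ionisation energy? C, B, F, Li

Li

Li is in period 2, group 1; B is in period 2, group 13; C is in period 2, group 14; F is in period 2, group 17.
IE₁ increases left→right with effective nuclear charge and decreases top→bottom as the valence shell moves farther out.
All lie in period 2, so first ionization energy increases left to right.
The lowest first ionisation energy among these belongs to Li.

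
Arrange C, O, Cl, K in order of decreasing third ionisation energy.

O, C, K, Cl

After 2 electrons have been removed, what remains? C²⁺ still has 2 valence electrons; O²⁺ still has 4 valence electrons; Cl²⁺ still has 5 valence electrons; K²⁺ is already 1 electron into the core.
Usually core removal costs more than valence removal, but here the competition is close: a tightly held n=2 valence electron can cost more to remove than an n=3 core electron, so the actual values have to decide it.
Valence configurations: C²⁺ [He]2s², O²⁺ [He]2s²2p², Cl²⁺ [Ne]3s²3p³.
Tabulated IE_3 (kJ/mol): C 4620, O 5300, Cl 3822, K 4420.
Hence IE_3: Cl < K < C < O.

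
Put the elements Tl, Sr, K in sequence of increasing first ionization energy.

K is in period 4, group 1; Sr is in period 5, group 2; Tl is in period 6, group 13.
IE₁ increases left→right with effective nuclear charge and decreases top→bottom as the valence shell moves farther out.
These sit on a diagonal, where the across-period and down-group effects partly cancel.
Sr > K: the two effects oppose for this pair; the across-period effect wins (550 vs 419 kJ/mol).
Tl > Sr: the two effects oppose for this pair; the across-period effect wins (589 vs 550 kJ/mol).
Tabulated first ionization energy (kJ/mol): K 419, Sr 550, Tl 589.
So from lowest to highest: K < Sr < Tl.

K < Sr < Tl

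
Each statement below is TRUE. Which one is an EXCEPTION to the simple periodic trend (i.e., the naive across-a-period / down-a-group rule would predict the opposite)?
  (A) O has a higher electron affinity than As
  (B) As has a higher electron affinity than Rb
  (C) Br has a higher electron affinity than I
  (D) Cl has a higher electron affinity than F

The general trend: electron affinity increases across a period and decreases down a group.
(A) O (period 2, group 16) vs As (period 4, group 15): the stated order agrees with the simple trend.
(B) As (period 4, group 15) vs Rb (period 5, group 1): the stated order agrees with the simple trend.
(C) Br (period 4, group 17) vs I (period 5, group 17): the stated order agrees with the simple trend.
(D) Cl (period 3, group 17) vs F (period 2, group 17): the stated order contradicts the simple trend.
The exception is (D): F's small 2p subshell makes the incoming electron feel strong e⁻–e⁻ repulsion, so Cl actually releases more energy on gaining an electron.

(D)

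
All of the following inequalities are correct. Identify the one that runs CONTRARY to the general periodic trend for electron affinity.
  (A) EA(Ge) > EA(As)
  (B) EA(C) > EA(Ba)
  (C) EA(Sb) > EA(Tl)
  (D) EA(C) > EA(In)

The general trend: electron affinity increases across a period and decreases down a group.
(A) Ge (period 4, group 14) vs As (period 4, group 15): the stated order contradicts the simple trend.
(B) C (period 2, group 14) vs Ba (period 6, group 2): the stated order agrees with the simple trend.
(C) Sb (period 5, group 15) vs Tl (period 6, group 13): the stated order agrees with the simple trend.
(D) C (period 2, group 14) vs In (period 5, group 13): the stated order agrees with the simple trend.
The exception is (A): adding an electron to As's half-filled 4p³ is unfavourable, so Ge (4p²) has the more exothermic EA.

(A)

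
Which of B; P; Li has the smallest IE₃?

P

The third ionization energy removes an electron from the +2 ion. For each element: B²⁺ still has 1 valence electron; P²⁺ still has 3 valence electrons; Li²⁺ is already 1 electron into the core.
Core electrons are held far more tightly than valence electrons, so Li tops the IE_3 order.
Valence configurations: B²⁺ [He]2s¹, P²⁺ [Ne]3s²3p¹.
Tabulated IE_3 (kJ/mol): B 3660, P 2914, Li 11815.
Overall IE_3 order: P < B < Li.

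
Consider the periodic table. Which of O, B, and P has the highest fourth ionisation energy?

B

The fourth ionization energy removes an electron from the +3 ion. For each element: O³⁺ still has 3 valence electrons; B³⁺ is the bare [He] core; P³⁺ still has 2 valence electrons.
Pulling an electron out of a noble-gas core costs far more than removing a remaining valence electron, so B sits at the high end of IE_4.
Valence configurations: O³⁺ [He]2s²2p¹, P³⁺ [Ne]3s².
Tabulated IE_4 (kJ/mol): O 7469, B 25026, P 4964.
Hence IE_4: P < O < B.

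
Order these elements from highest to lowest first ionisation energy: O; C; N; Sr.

N, O, C, Sr

C is in period 2, group 14; N is in period 2, group 15; O is in period 2, group 16; Sr is in period 5, group 2.
Removing the outermost electron gets harder across a period and easier down a group.
These span different periods and groups, so the two trends combine.
C > Sr: both effects reinforce here, so C is clearly the higher of the two.
O > C: O lies to the right of C in period 2, so the across-period effect alone puts O higher.
N > O: this pair runs against the simple trend — see the exception note.
Note the exception: N has a higher first ionization energy than O, contrary to the simple trend — pairing an electron in O's 2p⁴ costs repulsion energy, so O ionizes more easily than half-filled N (2p³).
For reference (kJ/mol): C 1086, N 1402, O 1314, Sr 550.
So from highest to lowest: N > O > C > Sr.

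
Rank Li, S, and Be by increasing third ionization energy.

S < Li < Be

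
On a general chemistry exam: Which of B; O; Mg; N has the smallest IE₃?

After 2 electrons have been removed, what remains? B²⁺ still has 1 valence electron; O²⁺ still has 4 valence electrons; Mg²⁺ is the bare [Ne] core; N²⁺ still has 3 valence electrons.
Core electrons are held far more tightly than valence electrons, so Mg tops the IE_3 order.
Valence configurations: B²⁺ [He]2s¹, O²⁺ [He]2s²2p², N²⁺ [He]2s²2p¹.
The numbers (kJ/mol): B 3660, O 5300, Mg 7733, N 4578.
So the third ionization energies run B < N < O < Mg.

B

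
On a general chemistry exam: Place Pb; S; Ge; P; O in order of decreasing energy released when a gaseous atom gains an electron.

Adding an electron releases more energy for atoms nearer the top right (short of the noble gases).
These span different periods and groups, so the two trends combine.
P > Pb: relative to Pb, both the across-period and down-group shifts push P's electron affinity up.
Ge > P: this pair runs against the simple trend — see the exception note.
O > Ge: relative to Ge, both the across-period and down-group shifts push O's electron affinity up.
S > O: this pair runs against the simple trend — see the exception note.
Note the exception: Ge has a higher electron affinity than P, contrary to the simple trend — adding an electron to P's half-filled np³ subshell costs electron-pairing energy.
Note the exception: S has a higher electron affinity than O, contrary to the simple trend — the compact 2p subshell of O repels the added electron more than S's larger 3p does.
For reference (kJ/mol): O 141, P 72, S 200, Ge 119, Pb 35.
So from highest to lowest: S > O > Ge > P > Pb.

S > O > Ge > P > Pb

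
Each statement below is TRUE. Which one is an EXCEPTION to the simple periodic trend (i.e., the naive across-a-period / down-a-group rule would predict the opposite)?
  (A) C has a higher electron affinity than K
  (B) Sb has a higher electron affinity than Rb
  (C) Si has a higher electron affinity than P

(C)

The general trend: electron affinity increases across a period and decreases down a group.
(A) C (period 2, group 14) vs K (period 4, group 1): the stated order agrees with the simple trend.
(B) Sb (period 5, group 15) vs Rb (period 5, group 1): the stated order agrees with the simple trend.
(C) Si (period 3, group 14) vs P (period 3, group 15): the stated order contradicts the simple trend.
The exception is (C): adding an electron to P's half-filled 3p³ is unfavourable, so Si (3p²) has the more exothermic EA.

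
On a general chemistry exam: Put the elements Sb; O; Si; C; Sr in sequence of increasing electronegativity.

C is in period 2, group 14; O is in period 2, group 16; Si is in period 3, group 14; Sr is in period 5, group 2; Sb is in period 5, group 15.
Atoms toward the upper right of the periodic table pull bonding electrons most strongly.
Here both period and group differ, so the two effects have to be weighed against each other.
Si > Sr: both effects reinforce here, so Si is clearly the higher of the two.
Sb > Si: period and group pull opposite ways; the across-period shift dominates (2.05 vs 1.90).
C > Sb: period and group pull opposite ways; the down-group shift dominates (2.55 vs 2.05).
O > C: both are in period 2; the period trend gives O the larger value.
Approximate values (Pauling): C 2.55, O 3.44, Si 1.90, Sr 0.95, Sb 2.05.
So from lowest to highest: Sr < Si < Sb < C < O.

Sr < Si < Sb < C < O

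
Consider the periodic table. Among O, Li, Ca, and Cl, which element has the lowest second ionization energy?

Consider each +1 ion: O⁺ still has 5 valence electrons; Li⁺ is the bare [He] core; Ca⁺ still has 1 valence electron; Cl⁺ still has 6 valence electrons.
Breaking into a closed-shell core is much more expensive than removing a leftover valence electron — Li has the largest IE_2 here.
Valence configurations: O⁺ [He]2s²2p³, Ca⁺ [Ar]4s¹, Cl⁺ [Ne]3s²3p⁴.
The numbers (kJ/mol): O 3388, Li 7298, Ca 1145, Cl 2298.
Overall IE_2 order: Ca < Cl < O < Li.

Ca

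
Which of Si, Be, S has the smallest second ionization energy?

IE_2 is the cost of taking one more electron from the +1 cation: Si⁺ still has 3 valence electrons; Be⁺ still has 1 valence electron; S⁺ still has 5 valence electrons.
All are still removing valence electrons, so compare the +1 ions as you would atoms: IE_2 generally rises across a period (higher Z_eff) and falls down a group (larger shell), subject to the usual subshell exceptions.
Valence configurations: Si⁺ [Ne]3s²3p¹, Be⁺ [He]2s¹, S⁺ [Ne]3s²3p³.
Tabulated IE_2 (kJ/mol): Si 1577, Be 1757, S 2252.
Overall IE_2 order: Si < Be < S.

Si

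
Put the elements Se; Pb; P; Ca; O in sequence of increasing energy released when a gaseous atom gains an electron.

Ca < Pb < P < O < Se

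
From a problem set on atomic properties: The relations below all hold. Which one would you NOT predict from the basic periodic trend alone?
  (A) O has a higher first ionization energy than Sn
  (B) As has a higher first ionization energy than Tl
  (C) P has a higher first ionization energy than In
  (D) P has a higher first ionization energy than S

(D)

The general trend: first ionization energy increases across a period and decreases down a group.
(A) O (period 2, group 16) vs Sn (period 5, group 14): the stated order agrees with the simple trend.
(B) As (period 4, group 15) vs Tl (period 6, group 13): the stated order agrees with the simple trend.
(C) P (period 3, group 15) vs In (period 5, group 13): the stated order agrees with the simple trend.
(D) P (period 3, group 15) vs S (period 3, group 16): the stated order contradicts the simple trend.
The exception is (D): S (3p⁴) ionizes more easily than half-filled P (3p³) because the paired 3p electron in S is pushed out by e⁻–e⁻ repulsion.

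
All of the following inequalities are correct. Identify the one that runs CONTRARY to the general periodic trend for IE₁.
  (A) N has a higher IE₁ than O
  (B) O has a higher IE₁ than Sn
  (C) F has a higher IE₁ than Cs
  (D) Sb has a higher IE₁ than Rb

The general trend: IE₁ increases across a period and decreases down a group.
(A) N (period 2, group 15) vs O (period 2, group 16): the stated order contradicts the simple trend.
(B) O (period 2, group 16) vs Sn (period 5, group 14): the stated order agrees with the simple trend.
(C) F (period 2, group 17) vs Cs (period 6, group 1): the stated order agrees with the simple trend.
(D) Sb (period 5, group 15) vs Rb (period 5, group 1): the stated order agrees with the simple trend.
The exception is (A): pairing an electron in O's 2p⁴ costs repulsion energy, so O ionizes more easily than half-filled N (2p³).

(A)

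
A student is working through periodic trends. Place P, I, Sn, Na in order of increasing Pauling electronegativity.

Na is in period 3, group 1; P is in period 3, group 15; Sn is in period 5, group 14; I is in period 5, group 17.
Smaller atoms with higher effective nuclear charge are more electronegative.
These span different periods and groups, so the two trends combine.
Sn > Na: period and group pull opposite ways; the across-period shift dominates (1.96 vs 0.93).
P > Sn: both effects reinforce here, so P is clearly the higher of the two.
I > P: the two effects oppose for this pair; the across-period effect wins (2.66 vs 2.19).
For reference (Pauling): Na 0.93, P 2.19, Sn 1.96, I 2.66.
So from lowest to highest: Na < Sn < P < I.

Na < Sn < P < I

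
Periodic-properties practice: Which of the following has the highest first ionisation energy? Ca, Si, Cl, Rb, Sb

Cl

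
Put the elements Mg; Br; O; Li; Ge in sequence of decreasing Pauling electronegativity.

O > Br > Ge > Mg > Li

Electronegativity increases across a period and decreases down a group, tracking effective nuclear charge and atomic size.
These span different periods and groups, so the two trends combine.
Mg > Li: the two effects oppose for this pair; the across-period effect wins (1.31 vs 0.98).
Ge > Mg: the two effects oppose for this pair; the across-period effect wins (2.01 vs 1.31).
Br > Ge: Br lies to the right of Ge in period 4, so the across-period effect alone puts Br higher.
O > Br: the two effects oppose for this pair; the down-group effect wins (3.44 vs 2.96).
Tabulated electronegativity (Pauling): Li 0.98, O 3.44, Mg 1.31, Ge 2.01, Br 2.96.
So from highest to lowest: O > Br > Ge > Mg > Li.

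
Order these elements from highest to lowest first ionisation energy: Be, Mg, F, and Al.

First ionization energy rises across a period (greater Z_eff holds electrons more tightly) and falls down a group (valence electrons are farther from the nucleus).
Neither a single period nor a single group — weigh both effects.
Mg > Al: this pair runs against the simple trend — see the exception note.
Be > Mg: they share group 2; the group trend gives Be the larger value.
F > Be: both are in period 2; the period trend gives F the larger value.
Note the exception: Mg has a higher first ionization energy than Al, contrary to the simple trend — Al's single 3p electron is easier to remove than one from Mg's filled 3s².
Tabulated first ionization energy (kJ/mol): Be 900, F 1681, Mg 738, Al 578.
So from highest to lowest: F > Be > Mg > Al.

F > Be > Mg > Al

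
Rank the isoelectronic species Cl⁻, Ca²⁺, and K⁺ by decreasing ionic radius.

Cl⁻, K⁺, Ca²⁺

All of these have 18 electrons, so size is governed by nuclear charge alone: the more protons, the stronger the pull on the same electron cloud, and the smaller the ion.
Nuclear charges: Ca²⁺ (Z=20), K⁺ (Z=19), Cl⁻ (Z=17).
Largest to smallest: Cl⁻ > K⁺ > Ca²⁺.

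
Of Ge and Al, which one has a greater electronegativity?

Ge

Al is in period 3, group 13; Ge is in period 4, group 14.
EN rises left→right (higher Z_eff, smaller atoms) and falls top→bottom (larger, more shielded atoms).
A diagonal step moves right (one effect) and down (the opposite effect) at once.
Ge > Al: period and group pull opposite ways; the across-period shift dominates (2.01 vs 1.61).
Tabulated electronegativity (Pauling): Al 1.61, Ge 2.01.
So Ge has the greater electronegativity (Ge > Al).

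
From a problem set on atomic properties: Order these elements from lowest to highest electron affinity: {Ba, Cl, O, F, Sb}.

Adding an electron releases more energy for atoms nearer the top right (short of the noble gases).
Neither a single period nor a single group — weigh both effects.
Sb > Ba: relative to Ba, both the across-period and down-group shifts push Sb's electron affinity up.
O > Sb: relative to Sb, both the across-period and down-group shifts push O's electron affinity up.
F > O: both are in period 2; the period trend gives F the larger value.
Cl > F: this pair runs against the simple trend — see the exception note.
Note the exception: Cl has a higher electron affinity than F, contrary to the simple trend — F's small 2p subshell makes the incoming electron feel strong e⁻–e⁻ repulsion, so Cl actually releases more energy on gaining an electron.
Approximate values (kJ/mol): O 141, F 328, Cl 349, Sb 103, Ba 14.
So from lowest to highest: Ba < Sb < O < F < Cl.

Ba < Sb < O < F < Cl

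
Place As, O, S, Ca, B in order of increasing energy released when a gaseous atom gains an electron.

B is in period 2, group 13; O is in period 2, group 16; S is in period 3, group 16; Ca is in period 4, group 2; As is in period 4, group 15.
Adding an electron releases more energy for atoms nearer the top right (short of the noble gases).
Here both period and group differ, so the two effects have to be weighed against each other.
B > Ca: relative to Ca, both the across-period and down-group shifts push B's electron affinity up.
As > B: period and group pull opposite ways; the across-period shift dominates (78 vs 27 kJ/mol).
O > As: both effects reinforce here, so O is clearly the higher of the two.
S > O: this pair runs against the simple trend — see the exception note.
Note the exception: S has a higher electron affinity than O, contrary to the simple trend — the compact 2p subshell of O repels the added electron more than S's larger 3p does.
For reference (kJ/mol): B 27, O 141, S 200, Ca 2, As 78.
So from lowest to highest: Ca < B < As < O < S.

Ca, B, As, O, S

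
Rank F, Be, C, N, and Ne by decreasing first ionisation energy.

Ne > F > N > C > Be

Be is in period 2, group 2; C is in period 2, group 14; N is in period 2, group 15; F is in period 2, group 17; Ne is in period 2, group 18.
First ionization energy rises across a period (greater Z_eff holds electrons more tightly) and falls down a group (valence electrons are farther from the nucleus).
All lie in period 2, so first ionization energy increases left to right.
So from highest to lowest: Ne > F > N > C > Be.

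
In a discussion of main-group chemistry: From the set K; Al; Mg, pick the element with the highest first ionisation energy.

Mg is in period 3, group 2; Al is in period 3, group 13; K is in period 4, group 1.
IE₁ increases left→right with effective nuclear charge and decreases top→bottom as the valence shell moves farther out.
These span different periods and groups, so the two trends combine.
Al > K: both effects reinforce here, so Al is clearly the higher of the two.
Mg > Al: this pair runs against the simple trend — see the exception note.
Note the exception: Mg has a higher first ionization energy than Al, contrary to the simple trend — Al's single 3p electron is easier to remove than one from Mg's filled 3s².
For reference (kJ/mol): Mg 738, Al 578, K 419.
The highest first ionisation energy among these belongs to Mg.

Mg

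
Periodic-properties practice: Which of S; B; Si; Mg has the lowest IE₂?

Mg

After 1 electron has been removed, what remains? S⁺ still has 5 valence electrons; B⁺ still has 2 valence electrons; Si⁺ still has 3 valence electrons; Mg⁺ still has 1 valence electron.
All are still removing valence electrons, so compare the +1 ions as you would atoms: IE_2 generally rises across a period (higher Z_eff) and falls down a group (larger shell), subject to the usual subshell exceptions.
Valence configurations: S⁺ [Ne]3s²3p³, B⁺ [He]2s², Si⁺ [Ne]3s²3p¹, Mg⁺ [Ne]3s¹.
The numbers (kJ/mol): S 2252, B 2427, Si 1577, Mg 1451.
Hence IE_2: Mg < Si < S < B.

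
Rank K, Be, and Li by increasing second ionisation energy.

The second ionization energy removes an electron from the +1 ion. For each element: K⁺ is the bare [Ar] core; Be⁺ still has 1 valence electron; Li⁺ is the bare [He] core.
Pulling an electron out of a noble-gas core costs far more than removing a remaining valence electron, so K and Li sit at the high end of IE_2.
Tabulated IE_2 (kJ/mol): K 3052, Be 1757, Li 7298.
Putting it together, IE_2: Be < K < Li.

Be < K < Li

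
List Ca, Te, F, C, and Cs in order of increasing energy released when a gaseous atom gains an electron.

C is in period 2, group 14; F is in period 2, group 17; Ca is in period 4, group 2; Te is in period 5, group 16; Cs is in period 6, group 1.
Atoms with high Z_eff and room in the valence shell (especially the halogens) have the most exothermic electron affinities.
Here both period and group differ, so the two effects have to be weighed against each other.
Cs > Ca: this pair runs against the simple trend — see the exception note.
C > Cs: both effects reinforce here, so C is clearly the higher of the two.
Te > C: period and group pull opposite ways; the across-period shift dominates (190 vs 122 kJ/mol).
F > Te: both effects reinforce here, so F is clearly the higher of the two.
Note the exception: Cs has a higher electron affinity than Ca, contrary to the simple trend — adding an electron to Ca (ns²) has to open a new, higher-energy np subshell, which is unfavourable.
Approximate values (kJ/mol): C 122, F 328, Ca 2, Te 190, Cs 46.
So from lowest to highest: Ca < Cs < C < Te < F.

Ca < Cs < C < Te < F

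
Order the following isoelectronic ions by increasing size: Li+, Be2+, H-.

Be2+ < Li+ < H-

All of these have 2 electrons, so size is governed by nuclear charge alone: the more protons, the stronger the pull on the same electron cloud, and the smaller the ion.
Nuclear charges: Be2+ (Z=4), Li+ (Z=3), H- (Z=1).
Smallest to largest: Be2+ < Li+ < H-.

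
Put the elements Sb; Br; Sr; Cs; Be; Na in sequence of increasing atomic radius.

Be < Br < Sb < Na < Sr < Cs

Be is in period 2, group 2; Na is in period 3, group 1; Br is in period 4, group 17; Sr is in period 5, group 2; Sb is in period 5, group 15; Cs is in period 6, group 1.
Across a period the added protons contract the valence shell; down a group each new principal shell makes the atom larger.
Here both period and group differ, so the two effects have to be weighed against each other.
Br > Be: the two effects oppose for this pair; the down-group effect wins (114 vs 102 pm).
Sb > Br: both effects reinforce here, so Sb is clearly the larger of the two.
Na > Sb: the two effects oppose for this pair; the across-period effect wins (155 vs 140 pm).
Sr > Na: period and group pull opposite ways; the down-group shift dominates (185 vs 155 pm).
Cs > Sr: both effects reinforce here, so Cs is clearly the larger of the two.
Approximate values (pm): Be 102, Na 155, Br 114, Sr 185, Sb 140, Cs 232.
So from smallest to largest: Be < Br < Sb < Na < Sr < Cs.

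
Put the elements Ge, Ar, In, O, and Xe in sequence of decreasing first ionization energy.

O is in period 2, group 16; Ar is in period 3, group 18; Ge is in period 4, group 14; In is in period 5, group 13; Xe is in period 5, group 18.
First ionization energy rises across a period (greater Z_eff holds electrons more tightly) and falls down a group (valence electrons are farther from the nucleus).
These span different periods and groups, so the two trends combine.
Ge > In: both effects reinforce here, so Ge is clearly the higher of the two.
Xe > Ge: the two effects oppose for this pair; the across-period effect wins (1170 vs 762 kJ/mol).
O > Xe: the two effects oppose for this pair; the down-group effect wins (1314 vs 1170 kJ/mol).
Ar > O: period and group pull opposite ways; the across-period shift dominates (1521 vs 1314 kJ/mol).
Approximate values (kJ/mol): O 1314, Ar 1521, Ge 762, In 558, Xe 1170.
So from highest to lowest: Ar > O > Xe > Ge > In.

Ar > O > Xe > Ge > In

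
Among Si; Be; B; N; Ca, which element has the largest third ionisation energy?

IE_3 is the cost of taking one more electron from the +2 cation: Si²⁺ still has 2 valence electrons; Be²⁺ is the bare [He] core; B²⁺ still has 1 valence electron; N²⁺ still has 3 valence electrons; Ca²⁺ is the bare [Ar] core.
Core electrons are held far more tightly than valence electrons, so Ca and Be top the IE_3 order.
Valence configurations: Si²⁺ [Ne]3s², B²⁺ [He]2s¹, N²⁺ [He]2s²2p¹.
Approximate IE_3 values (kJ/mol): Si 3232, Be 14849, B 3660, N 4578, Ca 4912.
Overall IE_3 order: Si < B < N < Ca < Be.

Be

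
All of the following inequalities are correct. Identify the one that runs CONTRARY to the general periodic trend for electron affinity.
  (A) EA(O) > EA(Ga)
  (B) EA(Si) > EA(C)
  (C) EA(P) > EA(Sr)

The general trend: electron affinity increases across a period and decreases down a group.
(A) O (period 2, group 16) vs Ga (period 4, group 13): the stated order agrees with the simple trend.
(B) Si (period 3, group 14) vs C (period 2, group 14): the stated order contradicts the simple trend.
(C) P (period 3, group 15) vs Sr (period 5, group 2): the stated order agrees with the simple trend.
The exception is (B): Si's larger, more diffuse 3p orbitals accept an added electron slightly more readily than C's compact 2p.

(B)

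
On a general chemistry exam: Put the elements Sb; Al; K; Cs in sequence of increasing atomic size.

Al, Sb, K, Cs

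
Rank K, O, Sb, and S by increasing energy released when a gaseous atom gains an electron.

K < Sb < O < S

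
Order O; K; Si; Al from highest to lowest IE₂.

O, K, Al, Si

After 1 electron has been removed, what remains? O⁺ still has 5 valence electrons; K⁺ is the bare [Ar] core; Si⁺ still has 3 valence electrons; Al⁺ still has 2 valence electrons.
Usually core removal costs more than valence removal, but here the competition is close: a tightly held n=2 valence electron can cost more to remove than an n=3 core electron, so the actual values have to decide it.
Valence configurations: O⁺ [He]2s²2p³, Si⁺ [Ne]3s²3p¹, Al⁺ [Ne]3s².
Si⁺ loses a lone 3p electron whereas Al⁺ must break into a filled 3s² pair, so IE_2(Al) > IE_2(Si) even though Si has the higher nuclear charge.
The numbers (kJ/mol): O 3388, K 3052, Si 1577, Al 1817.
Putting it together, IE_2: Si < Al < K < O.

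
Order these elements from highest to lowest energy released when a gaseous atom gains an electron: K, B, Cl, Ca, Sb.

Cl > Sb > K > B > Ca

B is in period 2, group 13; Cl is in period 3, group 17; K is in period 4, group 1; Ca is in period 4, group 2; Sb is in period 5, group 15.
Electron affinity generally becomes more exothermic across a period toward the halogens and less exothermic down a group.
These span different periods and groups, so the two trends combine.
B > Ca: relative to Ca, both the across-period and down-group shifts push B's electron affinity up.
K > B: this pair runs against the simple trend — see the exception note.
Sb > K: period and group pull opposite ways; the across-period shift dominates (103 vs 48 kJ/mol).
Cl > Sb: both effects reinforce here, so Cl is clearly the higher of the two.
Note the exception: K has a higher electron affinity than B, contrary to the simple trend — B's ns²np¹ configuration gives only a small electron affinity — the sparsely filled np subshell binds an added electron weakly.
Note the exception: K has a higher electron affinity than Ca, contrary to the simple trend — adding an electron to Ca (ns²) has to open a new, higher-energy np subshell, which is unfavourable.
For reference (kJ/mol): B 27, Cl 349, K 48, Ca 2, Sb 103.
So from highest to lowest: Cl > Sb > K > B > Ca.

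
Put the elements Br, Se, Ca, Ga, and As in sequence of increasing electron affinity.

Ca < Ga < As < Se < Br

Ca is in period 4, group 2; Ga is in period 4, group 13; As is in period 4, group 15; Se is in period 4, group 16; Br is in period 4, group 17.
Atoms with high Z_eff and room in the valence shell (especially the halogens) have the most exothermic electron affinities.
All lie in period 4, so electron affinity increases left to right.
So from lowest to highest: Ca < Ga < As < Se < Br.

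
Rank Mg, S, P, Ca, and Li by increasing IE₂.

Ca, Mg, P, S, Li

After 1 electron has been removed, what remains? Mg⁺ still has 1 valence electron; S⁺ still has 5 valence electrons; P⁺ still has 4 valence electrons; Ca⁺ still has 1 valence electron; Li⁺ is the bare [He] core.
Breaking into a closed-shell core is much more expensive than removing a leftover valence electron — Li has the largest IE_2 here.
Valence configurations: Mg⁺ [Ne]3s¹, S⁺ [Ne]3s²3p³, P⁺ [Ne]3s²3p², Ca⁺ [Ar]4s¹.
Approximate IE_2 values (kJ/mol): Mg 1451, S 2252, P 1907, Ca 1145, Li 7298.
Putting it together, IE_2: Ca < Mg < P < S < Li.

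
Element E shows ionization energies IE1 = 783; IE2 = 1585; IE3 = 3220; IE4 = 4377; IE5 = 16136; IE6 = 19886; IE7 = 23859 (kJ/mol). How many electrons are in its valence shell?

4

Look for the largest jump between consecutive ionization energies: IE5/IE4 ≈ 3.7, far larger than any earlier ratio.
That jump marks the point where a core electron is being removed. So the atom has 4 valence electrons.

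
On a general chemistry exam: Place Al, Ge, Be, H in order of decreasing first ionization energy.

H, Be, Ge, Al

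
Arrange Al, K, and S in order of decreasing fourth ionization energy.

Al > K > S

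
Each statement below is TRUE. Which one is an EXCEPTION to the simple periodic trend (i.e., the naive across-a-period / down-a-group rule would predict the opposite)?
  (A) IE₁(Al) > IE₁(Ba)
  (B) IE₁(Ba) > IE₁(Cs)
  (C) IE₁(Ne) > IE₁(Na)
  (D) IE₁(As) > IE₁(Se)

(D)

The general trend: first ionisation energy increases across a period and decreases down a group.
(A) Al (period 3, group 13) vs Ba (period 6, group 2): the stated order agrees with the simple trend.
(B) Ba (period 6, group 2) vs Cs (period 6, group 1): the stated order agrees with the simple trend.
(C) Ne (period 2, group 18) vs Na (period 3, group 1): the stated order agrees with the simple trend.
(D) As (period 4, group 15) vs Se (period 4, group 16): the stated order contradicts the simple trend.
The exception is (D): Se (4p⁴) ionizes more easily than half-filled As (4p³).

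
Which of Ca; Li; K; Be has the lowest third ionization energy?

K

The third ionization energy removes an electron from the +2 ion. For each element: Ca²⁺ is the bare [Ar] core; Li²⁺ is already 1 electron into the core; K²⁺ is already 1 electron into the core; Be²⁺ is the bare [He] core.
All of these are removing an electron from a noble-gas core or deeper; the smaller core (lower principal quantum number) is held far more tightly, and within a period the higher nuclear charge binds the same core more tightly.
The numbers (kJ/mol): Ca 4912, Li 11815, K 4420, Be 14849.
So the third ionization energies run K < Ca < Li < Be.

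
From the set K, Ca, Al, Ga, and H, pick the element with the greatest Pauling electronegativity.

Electronegativity increases across a period and decreases down a group, tracking effective nuclear charge and atomic size.
These span different periods and groups, so the two trends combine.
Ca > K: both are in period 4; the period trend gives Ca the larger value.
Al > Ca: both effects reinforce here, so Al is clearly the higher of the two.
Ga > Al: this pair runs against the simple trend — see the exception note.
H > Ga: period and group pull opposite ways; the down-group shift dominates (2.20 vs 1.81).
Note the exception: Ga has a higher electronegativity than Al, contrary to the simple trend — poor shielding by filled d (and f) subshells raises the heavier element's effective nuclear charge more than the simple down-group trend predicts.
Approximate values (Pauling): H 2.20, Al 1.61, K 0.82, Ca 1.00, Ga 1.81.
The greatest Pauling electronegativity among these belongs to H.

H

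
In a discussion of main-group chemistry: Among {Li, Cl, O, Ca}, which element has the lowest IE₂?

Ca

After 1 electron has been removed, what remains? Li⁺ is the bare [He] core; Cl⁺ still has 6 valence electrons; O⁺ still has 5 valence electrons; Ca⁺ still has 1 valence electron.
Breaking into a closed-shell core is much more expensive than removing a leftover valence electron — Li has the largest IE_2 here.
Valence configurations: Cl⁺ [Ne]3s²3p⁴, O⁺ [He]2s²2p³, Ca⁺ [Ar]4s¹.
Tabulated IE_2 (kJ/mol): Li 7298, Cl 2298, O 3388, Ca 1145.
Overall IE_2 order: Ca < Cl < O < Li.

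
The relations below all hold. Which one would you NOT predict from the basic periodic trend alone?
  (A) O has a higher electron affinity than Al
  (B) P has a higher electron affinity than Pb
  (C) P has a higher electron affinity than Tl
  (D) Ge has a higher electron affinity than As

(D)

The general trend: electron affinity increases across a period and decreases down a group.
(A) O (period 2, group 16) vs Al (period 3, group 13): the stated order agrees with the simple trend.
(B) P (period 3, group 15) vs Pb (period 6, group 14): the stated order agrees with the simple trend.
(C) P (period 3, group 15) vs Tl (period 6, group 13): the stated order agrees with the simple trend.
(D) Ge (period 4, group 14) vs As (period 4, group 15): the stated order contradicts the simple trend.
The exception is (D): adding an electron to As's half-filled 4p³ is unfavourable, so Ge (4p²) has the more exothermic EA.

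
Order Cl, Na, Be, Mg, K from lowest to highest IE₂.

Mg < Be < Cl < K < Na

IE_2 is the cost of taking one more electron from the +1 cation: Cl⁺ still has 6 valence electrons; Na⁺ is the bare [Ne] core; Be⁺ still has 1 valence electron; Mg⁺ still has 1 valence electron; K⁺ is the bare [Ar] core.
Pulling an electron out of a noble-gas core costs far more than removing a remaining valence electron, so K and Na sit at the high end of IE_2.
Valence configurations: Cl⁺ [Ne]3s²3p⁴, Be⁺ [He]2s¹, Mg⁺ [Ne]3s¹.
The numbers (kJ/mol): Cl 2298, Na 4562, Be 1757, Mg 1451, K 3052.
So the second ionization energies run Mg < Be < Cl < K < Na.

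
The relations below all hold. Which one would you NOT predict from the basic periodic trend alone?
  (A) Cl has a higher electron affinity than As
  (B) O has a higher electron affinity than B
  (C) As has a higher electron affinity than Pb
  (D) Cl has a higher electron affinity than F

The general trend: electron affinity increases across a period and decreases down a group.
(A) Cl (period 3, group 17) vs As (period 4, group 15): the stated order agrees with the simple trend.
(B) O (period 2, group 16) vs B (period 2, group 13): the stated order agrees with the simple trend.
(C) As (period 4, group 15) vs Pb (period 6, group 14): the stated order agrees with the simple trend.
(D) Cl (period 3, group 17) vs F (period 2, group 17): the stated order contradicts the simple trend.
The exception is (D): F's small 2p subshell makes the incoming electron feel strong e⁻–e⁻ repulsion, so Cl actually releases more energy on gaining an electron.

(D)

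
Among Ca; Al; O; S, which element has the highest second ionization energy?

After 1 electron has been removed, what remains? Ca⁺ still has 1 valence electron; Al⁺ still has 2 valence electrons; O⁺ still has 5 valence electrons; S⁺ still has 5 valence electrons.
All are still removing valence electrons, so compare the +1 ions as you would atoms: IE_2 generally rises across a period (higher Z_eff) and falls down a group (larger shell), subject to the usual subshell exceptions.
Valence configurations: Ca⁺ [Ar]4s¹, Al⁺ [Ne]3s², O⁺ [He]2s²2p³, S⁺ [Ne]3s²3p³.
Approximate IE_2 values (kJ/mol): Ca 1145, Al 1817, O 3388, S 2252.
Putting it together, IE_2: Ca < Al < S < O.

O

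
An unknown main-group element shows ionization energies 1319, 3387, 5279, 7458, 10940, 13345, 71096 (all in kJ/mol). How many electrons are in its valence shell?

Look for the largest jump between consecutive ionization energies: IE7/IE6 ≈ 5.3, far larger than any earlier ratio.
That jump marks the point where a core electron is being removed. So the atom has 6 valence electrons.

6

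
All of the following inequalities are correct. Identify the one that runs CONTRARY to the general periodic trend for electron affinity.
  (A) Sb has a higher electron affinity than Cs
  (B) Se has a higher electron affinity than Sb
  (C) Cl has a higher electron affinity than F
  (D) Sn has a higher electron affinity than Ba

(C)

The general trend: electron affinity increases across a period and decreases down a group.
(A) Sb (period 5, group 15) vs Cs (period 6, group 1): the stated order agrees with the simple trend.
(B) Se (period 4, group 16) vs Sb (period 5, group 15): the stated order agrees with the simple trend.
(C) Cl (period 3, group 17) vs F (period 2, group 17): the stated order contradicts the simple trend.
(D) Sn (period 5, group 14) vs Ba (period 6, group 2): the stated order agrees with the simple trend.
The exception is (C): F's small 2p subshell makes the incoming electron feel strong e⁻–e⁻ repulsion, so Cl actually releases more energy on gaining an electron.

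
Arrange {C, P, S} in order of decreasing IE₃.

C > S > P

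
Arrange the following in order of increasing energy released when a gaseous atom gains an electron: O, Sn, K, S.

K < Sn < O < S

O is in period 2, group 16; S is in period 3, group 16; K is in period 4, group 1; Sn is in period 5, group 14.
Atoms with high Z_eff and room in the valence shell (especially the halogens) have the most exothermic electron affinities.
These span different periods and groups, so the two trends combine.
Sn > K: period and group pull opposite ways; the across-period shift dominates (107 vs 48 kJ/mol).
O > Sn: relative to Sn, both the across-period and down-group shifts push O's electron affinity up.
S > O: this pair runs against the simple trend — see the exception note.
Note the exception: S has a higher electron affinity than O, contrary to the simple trend — the compact 2p subshell of O repels the added electron more than S's larger 3p does.
For reference (kJ/mol): O 141, S 200, K 48, Sn 107.
So from lowest to highest: K < Sn < O < S.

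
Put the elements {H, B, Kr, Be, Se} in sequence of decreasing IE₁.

IE₁ increases left→right with effective nuclear charge and decreases top→bottom as the valence shell moves farther out.
These span different periods and groups, so the two trends combine.
Be > B: this pair runs against the simple trend — see the exception note.
Se > Be: the two effects oppose for this pair; the across-period effect wins (941 vs 900 kJ/mol).
H > Se: the two effects oppose for this pair; the down-group effect wins (1312 vs 941 kJ/mol).
Kr > H: the two effects oppose for this pair; the across-period effect wins (1351 vs 1312 kJ/mol).
Note the exception: Be has a higher first ionization energy than B, contrary to the simple trend — removing B's lone 2p electron is easier than breaking Be's filled 2s².
For reference (kJ/mol): H 1312, Be 900, B 801, Se 941, Kr 1351.
So from highest to lowest: Kr > H > Se > Be > B.

Kr > H > Se > Be > B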